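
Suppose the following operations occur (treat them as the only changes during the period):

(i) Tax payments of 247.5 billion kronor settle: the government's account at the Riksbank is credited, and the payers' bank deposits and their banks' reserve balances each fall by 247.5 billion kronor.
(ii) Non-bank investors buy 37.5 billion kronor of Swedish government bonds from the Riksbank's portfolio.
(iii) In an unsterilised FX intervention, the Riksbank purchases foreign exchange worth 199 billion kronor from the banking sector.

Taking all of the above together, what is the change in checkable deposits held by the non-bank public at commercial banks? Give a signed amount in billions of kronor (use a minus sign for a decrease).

Riksbank balance sheet:
  Assets:      Securities −37.5B, Foreign assets +199B
  Liabilities: Bank reserves −86B, Government deposits +247.5B
Commercial banking system:
  Assets:      Reserves at CB −86B, Foreign assets −199B
  Liabilities: Checkable deposits −285B
So the change in checkable deposits held by the non-bank public at commercial banks is -285 billion.

-285 billion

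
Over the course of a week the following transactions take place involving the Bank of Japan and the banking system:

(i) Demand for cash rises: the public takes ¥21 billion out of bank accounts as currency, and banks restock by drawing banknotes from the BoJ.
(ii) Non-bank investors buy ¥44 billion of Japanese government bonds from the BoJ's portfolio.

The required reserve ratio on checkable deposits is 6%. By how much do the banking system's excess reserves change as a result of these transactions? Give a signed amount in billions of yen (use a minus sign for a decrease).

Currency withdrawal ¥21 billion: reserves −¥21B, deposits −¥21B.
Asset sale (to non-banks) ¥44 billion: reserves −¥44B, deposits −¥44B.
Totals: Δreserves = −¥65B, Δdeposits = −¥65B.
Δrequired reserves = 6% × −¥65B = −¥3.9B.
Δexcess reserves = Δreserves − Δrequired = −¥65B − (−¥3.9B) = -¥61.1 billion.

-¥61.1 billion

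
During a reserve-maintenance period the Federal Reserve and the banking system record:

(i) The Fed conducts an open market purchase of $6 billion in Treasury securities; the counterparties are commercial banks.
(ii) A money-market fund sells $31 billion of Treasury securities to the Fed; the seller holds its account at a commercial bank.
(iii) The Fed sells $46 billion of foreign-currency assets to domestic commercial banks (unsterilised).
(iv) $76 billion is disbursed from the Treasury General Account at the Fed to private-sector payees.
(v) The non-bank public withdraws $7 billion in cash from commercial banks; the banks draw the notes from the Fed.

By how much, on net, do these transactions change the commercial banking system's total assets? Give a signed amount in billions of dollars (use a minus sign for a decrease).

+$100 billion

OMO purchase (from banks) $6 billion: just an asset swap on bank balance sheets → 0.
Asset purchase (from non-banks) $31 billion: bank balance sheets expand → +$31B.
FX sale $46 billion: just an asset swap on bank balance sheets → 0.
Government spending $76 billion: bank balance sheets expand → +$76B.
Currency withdrawal $7 billion: bank balance sheets shrink → −$7B.
Net: 0 + 31 + 0 + 76 − 7 = +$100 billion.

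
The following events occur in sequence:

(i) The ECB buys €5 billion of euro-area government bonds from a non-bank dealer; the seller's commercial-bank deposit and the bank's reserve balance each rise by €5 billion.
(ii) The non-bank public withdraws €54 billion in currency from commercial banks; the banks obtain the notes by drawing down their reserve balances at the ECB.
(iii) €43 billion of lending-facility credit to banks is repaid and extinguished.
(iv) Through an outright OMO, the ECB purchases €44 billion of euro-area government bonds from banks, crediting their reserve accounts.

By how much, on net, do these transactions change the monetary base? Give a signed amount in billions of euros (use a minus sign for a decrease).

+€6 billion

Asset purchase (from non-banks) €5 billion: ECB balance sheet expands → +€5B.
Currency withdrawal €54 billion: just a shift between currency and reserves — both are base money → 0.
Discount-window repayment €43 billion: ECB balance sheet contracts → −€43B.
OMO purchase (from banks) €44 billion: ECB balance sheet expands → +€44B.
Net: 5 + 0 − 43 + 44 = +€6 billion.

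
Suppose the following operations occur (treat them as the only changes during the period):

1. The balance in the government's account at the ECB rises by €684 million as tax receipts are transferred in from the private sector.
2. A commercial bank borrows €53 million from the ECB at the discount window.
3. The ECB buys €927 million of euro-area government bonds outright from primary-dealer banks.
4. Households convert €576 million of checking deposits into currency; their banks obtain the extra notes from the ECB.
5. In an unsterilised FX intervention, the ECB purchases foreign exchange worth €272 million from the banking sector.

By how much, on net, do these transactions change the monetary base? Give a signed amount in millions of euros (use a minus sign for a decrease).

+€568 million

ECB balance sheet:
  Assets:      Securities +€927M, Loans to banks +€53M, Foreign assets +€272M
  Liabilities: Bank reserves −€8M, Currency in circulation +€576M, Government deposits +€684M
Commercial banking system:
  Assets:      Reserves at CB −€8M, Securities −€927M, Foreign assets −€272M
  Liabilities: Checkable deposits −€1260M, Borrowings from CB +€53M
Monetary base = currency + reserves: +€576M + (−€8M) = +€568 million.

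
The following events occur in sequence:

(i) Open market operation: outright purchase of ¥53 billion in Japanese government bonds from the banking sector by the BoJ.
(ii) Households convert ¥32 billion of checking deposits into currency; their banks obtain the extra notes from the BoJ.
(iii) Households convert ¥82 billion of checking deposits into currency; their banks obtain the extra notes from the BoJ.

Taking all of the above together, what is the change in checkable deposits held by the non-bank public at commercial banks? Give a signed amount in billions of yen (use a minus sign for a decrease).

BoJ balance sheet:
  Assets:      Securities +¥53B
  Liabilities: Bank reserves −¥61B, Currency in circulation +¥114B
Commercial banking system:
  Assets:      Reserves at CB −¥61B, Securities −¥53B
  Liabilities: Checkable deposits −¥114B
So the change in checkable deposits held by the non-bank public at commercial banks is -¥114 billion.

-¥114 billion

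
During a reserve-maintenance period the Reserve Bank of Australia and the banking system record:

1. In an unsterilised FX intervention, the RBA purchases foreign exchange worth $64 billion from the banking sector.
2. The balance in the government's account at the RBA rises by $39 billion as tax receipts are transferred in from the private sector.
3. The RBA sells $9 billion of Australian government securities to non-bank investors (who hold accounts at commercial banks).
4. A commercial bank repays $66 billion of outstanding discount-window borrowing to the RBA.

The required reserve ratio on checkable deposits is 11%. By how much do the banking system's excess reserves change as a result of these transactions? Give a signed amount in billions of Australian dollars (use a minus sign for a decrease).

FX purchase $64 billion: reserves +$64B, deposits 0.
Government account inflow $39 billion: reserves −$39B, deposits −$39B.
Asset sale (to non-banks) $9 billion: reserves −$9B, deposits −$9B.
Discount-window repayment $66 billion: reserves −$66B, deposits 0.
Totals: Δreserves = −$50B, Δdeposits = −$48B.
Δrequired reserves = 11% × −$48B = −$5.28B.
Δexcess reserves = Δreserves − Δrequired = −$50B − (−$5.28B) = -$44.72 billion.

-$44.72 billion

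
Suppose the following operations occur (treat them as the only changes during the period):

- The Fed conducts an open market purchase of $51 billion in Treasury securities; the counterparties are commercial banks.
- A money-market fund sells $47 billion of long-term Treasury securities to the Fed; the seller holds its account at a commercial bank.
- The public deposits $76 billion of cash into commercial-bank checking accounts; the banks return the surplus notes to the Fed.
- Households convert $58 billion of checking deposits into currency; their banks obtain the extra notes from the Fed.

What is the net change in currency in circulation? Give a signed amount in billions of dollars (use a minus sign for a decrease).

-$18 billion

Fed balance sheet:
  Assets:      Securities +$98B
  Liabilities: Bank reserves +$116B, Currency in circulation −$18B
Commercial banking system:
  Assets:      Reserves at CB +$116B, Securities −$51B
  Liabilities: Checkable deposits +$65B
So the change in currency in circulation is -$18 billion.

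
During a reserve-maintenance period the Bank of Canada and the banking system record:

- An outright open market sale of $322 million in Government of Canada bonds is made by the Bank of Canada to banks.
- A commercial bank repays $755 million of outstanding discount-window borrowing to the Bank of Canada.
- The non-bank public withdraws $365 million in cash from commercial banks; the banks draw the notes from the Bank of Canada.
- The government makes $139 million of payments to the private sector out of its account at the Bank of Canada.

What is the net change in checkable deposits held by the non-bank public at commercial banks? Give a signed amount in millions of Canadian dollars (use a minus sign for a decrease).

OMO sale (to banks) $322 million: the counterparty is a bank, so public deposits are unchanged → 0.
Discount-window repayment $755 million: the counterparty is a bank, so public deposits are unchanged → 0.
Currency withdrawal $365 million: non-bank counterparties' bank balances fall → −$365M.
Government spending $139 million: non-bank counterparties' bank balances rise → +$139M.
Net: 0 + 0 − 365 + 139 = -$226 million.

-$226 million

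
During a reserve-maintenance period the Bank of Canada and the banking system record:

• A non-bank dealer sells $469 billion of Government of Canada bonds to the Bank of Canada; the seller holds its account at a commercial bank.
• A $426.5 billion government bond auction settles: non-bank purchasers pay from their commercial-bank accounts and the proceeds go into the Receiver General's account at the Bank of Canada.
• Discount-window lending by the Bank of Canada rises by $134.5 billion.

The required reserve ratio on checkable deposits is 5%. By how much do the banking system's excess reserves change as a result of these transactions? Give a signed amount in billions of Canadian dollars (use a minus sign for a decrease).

+$174.875 billion

Asset purchase (from non-banks) $469 billion: reserves +$469B, deposits +$469B.
Government account inflow $426.5 billion: reserves −$426.5B, deposits −$426.5B.
Discount-window loan $134.5 billion: reserves +$134.5B, deposits 0.
Totals: Δreserves = +$177B, Δdeposits = +$42.5B.
Δrequired reserves = 5% × +$42.5B = +$2.125B.
Δexcess reserves = Δreserves − Δrequired = +$177B − (+$2.125B) = +$174.875 billion.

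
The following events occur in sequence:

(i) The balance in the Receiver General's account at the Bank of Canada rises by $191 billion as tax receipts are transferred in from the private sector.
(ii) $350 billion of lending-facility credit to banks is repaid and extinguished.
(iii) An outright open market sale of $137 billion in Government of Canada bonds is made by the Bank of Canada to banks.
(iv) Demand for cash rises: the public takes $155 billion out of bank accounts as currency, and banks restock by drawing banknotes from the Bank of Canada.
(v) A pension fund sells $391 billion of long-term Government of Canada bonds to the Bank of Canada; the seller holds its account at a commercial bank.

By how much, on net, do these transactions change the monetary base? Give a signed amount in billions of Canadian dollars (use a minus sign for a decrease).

-$287 billion

Government account inflow $191 billion: reserves shift to a non-base liability → −$191B.
Discount-window repayment $350 billion: Bank of Canada balance sheet contracts → −$350B.
OMO sale (to banks) $137 billion: Bank of Canada balance sheet contracts → −$137B.
Currency withdrawal $155 billion: just a shift between currency and reserves — both are base money → 0.
Asset purchase (from non-banks) $391 billion: Bank of Canada balance sheet expands → +$391B.
Net: −191 − 350 − 137 + 0 + 391 = -$287 billion.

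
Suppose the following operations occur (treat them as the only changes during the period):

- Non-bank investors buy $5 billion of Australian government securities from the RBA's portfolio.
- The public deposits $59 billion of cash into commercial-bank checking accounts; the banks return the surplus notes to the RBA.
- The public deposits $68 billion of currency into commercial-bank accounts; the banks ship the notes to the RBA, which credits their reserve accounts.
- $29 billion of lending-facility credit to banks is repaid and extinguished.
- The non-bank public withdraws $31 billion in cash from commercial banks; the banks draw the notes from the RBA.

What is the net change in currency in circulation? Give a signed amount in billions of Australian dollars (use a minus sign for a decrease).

-$96 billion

Asset sale (to non-banks) $5 billion: no currency enters or leaves circulation → 0.
Currency deposit $59 billion: notes return to the central bank → −$59B.
Currency deposit $68 billion: notes return to the central bank → −$68B.
Discount-window repayment $29 billion: no currency enters or leaves circulation → 0.
Currency withdrawal $31 billion: notes leave the central bank → +$31B.
Net: 0 − 59 − 68 + 0 + 31 = -$96 billion.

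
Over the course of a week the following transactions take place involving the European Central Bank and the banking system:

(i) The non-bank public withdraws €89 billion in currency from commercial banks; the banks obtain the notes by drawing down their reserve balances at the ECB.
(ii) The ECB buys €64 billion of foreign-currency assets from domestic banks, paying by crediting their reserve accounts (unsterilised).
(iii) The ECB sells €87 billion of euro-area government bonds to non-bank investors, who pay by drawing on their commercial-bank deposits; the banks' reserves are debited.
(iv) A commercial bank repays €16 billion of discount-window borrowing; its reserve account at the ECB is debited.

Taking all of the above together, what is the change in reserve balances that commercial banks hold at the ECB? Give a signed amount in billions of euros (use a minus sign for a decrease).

Currency withdrawal €89 billion: banks swap reserves for currency → −€89B.
FX purchase €64 billion: the ECB pays by crediting reserve accounts → +€64B.
Asset sale (to non-banks) €87 billion: the non-bank buyers' banks settle from reserves → −€87B.
Discount-window repayment €16 billion: repayment is debited from reserves → −€16B.
Net: −89 + 64 − 87 − 16 = -€128 billion.

-€128 billion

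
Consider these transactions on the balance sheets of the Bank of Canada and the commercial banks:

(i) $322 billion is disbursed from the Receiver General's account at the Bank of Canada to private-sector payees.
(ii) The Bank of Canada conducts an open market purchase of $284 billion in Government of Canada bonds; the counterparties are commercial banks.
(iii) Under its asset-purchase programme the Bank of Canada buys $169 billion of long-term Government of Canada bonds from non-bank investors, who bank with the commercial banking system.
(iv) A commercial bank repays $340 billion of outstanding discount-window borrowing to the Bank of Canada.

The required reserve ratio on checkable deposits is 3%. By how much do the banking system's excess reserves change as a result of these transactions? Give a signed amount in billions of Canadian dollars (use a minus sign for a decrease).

+$420.27 billion

Government spending $322 billion: reserves +$322B, deposits +$322B.
OMO purchase (from banks) $284 billion: reserves +$284B, deposits 0.
Asset purchase (from non-banks) $169 billion: reserves +$169B, deposits +$169B.
Discount-window repayment $340 billion: reserves −$340B, deposits 0.
Totals: Δreserves = +$435B, Δdeposits = +$491B.
Δrequired reserves = 3% × +$491B = +$14.73B.
Δexcess reserves = Δreserves − Δrequired = +$435B − (+$14.73B) = +$420.27 billion.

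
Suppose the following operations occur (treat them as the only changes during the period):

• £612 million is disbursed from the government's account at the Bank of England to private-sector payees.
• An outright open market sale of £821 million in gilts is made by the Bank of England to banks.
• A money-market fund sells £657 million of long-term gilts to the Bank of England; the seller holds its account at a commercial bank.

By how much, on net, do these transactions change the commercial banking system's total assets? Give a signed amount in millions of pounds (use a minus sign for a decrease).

Government spending £612 million: bank balance sheets expand → +£612M.
OMO sale (to banks) £821 million: just an asset swap on bank balance sheets → 0.
Asset purchase (from non-banks) £657 million: bank balance sheets expand → +£657M.
Net: 612 + 0 + 657 = +£1269 million.

+£1269 million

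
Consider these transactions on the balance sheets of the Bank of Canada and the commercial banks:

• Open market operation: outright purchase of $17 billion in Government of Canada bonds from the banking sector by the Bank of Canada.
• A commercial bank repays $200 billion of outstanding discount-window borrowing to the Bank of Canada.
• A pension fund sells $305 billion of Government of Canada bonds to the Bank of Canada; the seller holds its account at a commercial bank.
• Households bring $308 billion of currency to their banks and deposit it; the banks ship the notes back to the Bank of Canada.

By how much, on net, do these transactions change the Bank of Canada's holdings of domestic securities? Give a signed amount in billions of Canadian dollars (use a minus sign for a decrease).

OMO purchase (from banks) $17 billion: securities added to the Bank of Canada's portfolio → +$17B.
Discount-window repayment $200 billion: the Bank of Canada's securities portfolio is untouched → 0.
Asset purchase (from non-banks) $305 billion: securities added to the Bank of Canada's portfolio → +$305B.
Currency deposit $308 billion: the Bank of Canada's securities portfolio is untouched → 0.
Net: 17 + 0 + 305 + 0 = +$322 billion.

+$322 billion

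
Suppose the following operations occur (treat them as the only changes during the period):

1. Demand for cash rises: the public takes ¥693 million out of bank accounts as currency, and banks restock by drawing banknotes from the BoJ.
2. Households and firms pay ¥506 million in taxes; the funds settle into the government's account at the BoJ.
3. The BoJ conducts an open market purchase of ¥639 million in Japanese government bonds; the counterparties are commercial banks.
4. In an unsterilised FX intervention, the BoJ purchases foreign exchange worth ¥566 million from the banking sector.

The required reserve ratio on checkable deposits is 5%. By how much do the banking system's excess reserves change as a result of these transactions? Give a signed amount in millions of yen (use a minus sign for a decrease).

Currency withdrawal ¥693 million: reserves −¥693M, deposits −¥693M.
Government account inflow ¥506 million: reserves −¥506M, deposits −¥506M.
OMO purchase (from banks) ¥639 million: reserves +¥639M, deposits 0.
FX purchase ¥566 million: reserves +¥566M, deposits 0.
Totals: Δreserves = +¥6M, Δdeposits = −¥1199M.
Δrequired reserves = 5% × −¥1199M = −¥59.95M.
Δexcess reserves = Δreserves − Δrequired = +¥6M − (−¥59.95M) = +¥65.95 million.

+¥65.95 million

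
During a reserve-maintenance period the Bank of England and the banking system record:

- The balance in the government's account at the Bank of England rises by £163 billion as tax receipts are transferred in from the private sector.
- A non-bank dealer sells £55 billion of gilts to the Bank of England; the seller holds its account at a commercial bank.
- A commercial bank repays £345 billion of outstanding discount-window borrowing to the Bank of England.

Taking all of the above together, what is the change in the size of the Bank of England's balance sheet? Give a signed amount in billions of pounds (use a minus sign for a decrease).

Bank of England balance sheet:
  Assets:      Securities +£55B, Loans to banks −£345B
  Liabilities: Bank reserves −£453B, Government deposits +£163B
Change in total Bank of England assets = -£290 billion.

-£290 billion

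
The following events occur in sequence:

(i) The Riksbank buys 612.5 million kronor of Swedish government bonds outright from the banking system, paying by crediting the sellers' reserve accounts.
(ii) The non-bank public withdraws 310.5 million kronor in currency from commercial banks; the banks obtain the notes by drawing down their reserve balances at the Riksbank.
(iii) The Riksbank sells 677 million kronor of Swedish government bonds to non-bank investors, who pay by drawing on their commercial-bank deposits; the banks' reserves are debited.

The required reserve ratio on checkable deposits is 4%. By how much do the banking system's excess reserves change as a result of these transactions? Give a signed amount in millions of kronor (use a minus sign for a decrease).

-335.5 million

OMO purchase (from banks) 612.5 million kronor: reserves +612.5M, deposits 0.
Currency withdrawal 310.5 million kronor: reserves −310.5M, deposits −310.5M.
Asset sale (to non-banks) 677 million kronor: reserves −677M, deposits −677M.
Totals: Δreserves = −375M, Δdeposits = −987.5M.
Δrequired reserves = 4% × −987.5M = −39.5M.
Δexcess reserves = Δreserves − Δrequired = −375M − (−39.5M) = -335.5 million.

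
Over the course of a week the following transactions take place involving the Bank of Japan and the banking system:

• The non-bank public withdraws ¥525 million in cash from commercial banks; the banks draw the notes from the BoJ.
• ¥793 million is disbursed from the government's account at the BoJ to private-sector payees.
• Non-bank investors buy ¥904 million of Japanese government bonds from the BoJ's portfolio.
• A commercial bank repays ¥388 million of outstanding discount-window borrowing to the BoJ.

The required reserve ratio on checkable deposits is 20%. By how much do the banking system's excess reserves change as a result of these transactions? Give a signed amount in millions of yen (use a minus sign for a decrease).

Currency withdrawal ¥525 million: reserves −¥525M, deposits −¥525M.
Government spending ¥793 million: reserves +¥793M, deposits +¥793M.
Asset sale (to non-banks) ¥904 million: reserves −¥904M, deposits −¥904M.
Discount-window repayment ¥388 million: reserves −¥388M, deposits 0.
Totals: Δreserves = −¥1024M, Δdeposits = −¥636M.
Δrequired reserves = 20% × −¥636M = −¥127.2M.
Δexcess reserves = Δreserves − Δrequired = −¥1024M − (−¥127.2M) = -¥896.8 million.

-¥896.8 million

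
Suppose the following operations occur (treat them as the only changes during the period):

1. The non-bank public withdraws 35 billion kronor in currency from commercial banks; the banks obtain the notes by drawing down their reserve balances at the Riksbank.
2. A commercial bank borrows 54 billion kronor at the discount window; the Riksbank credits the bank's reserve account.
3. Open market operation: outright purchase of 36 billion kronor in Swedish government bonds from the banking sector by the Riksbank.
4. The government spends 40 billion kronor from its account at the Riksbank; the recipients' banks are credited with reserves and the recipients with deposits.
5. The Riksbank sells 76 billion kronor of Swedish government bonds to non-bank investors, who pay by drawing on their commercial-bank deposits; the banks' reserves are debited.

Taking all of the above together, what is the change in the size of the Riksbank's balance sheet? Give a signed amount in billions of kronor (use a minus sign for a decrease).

+14 billion

Riksbank balance sheet:
  Assets:      Securities −40B, Loans to banks +54B
  Liabilities: Bank reserves +19B, Currency in circulation +35B, Government deposits −40B
Commercial banking system:
  Assets:      Reserves at CB +19B, Securities −36B
  Liabilities: Checkable deposits −71B, Borrowings from CB +54B
Change in total Riksbank assets = +14 billion.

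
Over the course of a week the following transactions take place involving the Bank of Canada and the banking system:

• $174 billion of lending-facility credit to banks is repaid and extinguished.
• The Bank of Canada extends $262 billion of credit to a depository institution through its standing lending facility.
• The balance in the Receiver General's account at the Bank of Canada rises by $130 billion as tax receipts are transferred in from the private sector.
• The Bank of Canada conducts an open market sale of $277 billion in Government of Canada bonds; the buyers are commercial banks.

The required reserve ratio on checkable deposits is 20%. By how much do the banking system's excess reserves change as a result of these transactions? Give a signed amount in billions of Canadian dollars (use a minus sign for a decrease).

-$293 billion

Discount-window repayment $174 billion: reserves −$174B, deposits 0.
Discount-window loan $262 billion: reserves +$262B, deposits 0.
Government account inflow $130 billion: reserves −$130B, deposits −$130B.
OMO sale (to banks) $277 billion: reserves −$277B, deposits 0.
Totals: Δreserves = −$319B, Δdeposits = −$130B.
Δrequired reserves = 20% × −$130B = −$26B.
Δexcess reserves = Δreserves − Δrequired = −$319B − (−$26B) = -$293 billion.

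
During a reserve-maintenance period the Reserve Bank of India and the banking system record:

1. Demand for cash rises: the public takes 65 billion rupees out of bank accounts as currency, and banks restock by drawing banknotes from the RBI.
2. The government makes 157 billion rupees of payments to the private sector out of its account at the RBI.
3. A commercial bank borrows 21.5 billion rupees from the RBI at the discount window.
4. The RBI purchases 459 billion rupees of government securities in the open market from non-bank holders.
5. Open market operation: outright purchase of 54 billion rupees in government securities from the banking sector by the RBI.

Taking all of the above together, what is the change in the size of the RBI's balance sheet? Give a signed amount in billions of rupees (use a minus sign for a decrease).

+534.5 billion

Currency withdrawal 65 billion rupees: only the composition of liabilities changes → 0.
Government spending 157 billion rupees: only the composition of liabilities changes → 0.
Discount-window loan 21.5 billion rupees: an RBI asset is acquired → +21.5B.
Asset purchase (from non-banks) 459 billion rupees: an RBI asset is acquired → +459B.
OMO purchase (from banks) 54 billion rupees: an RBI asset is acquired → +54B.
Net: 0 + 0 + 21.5 + 459 + 54 = +534.5 billion.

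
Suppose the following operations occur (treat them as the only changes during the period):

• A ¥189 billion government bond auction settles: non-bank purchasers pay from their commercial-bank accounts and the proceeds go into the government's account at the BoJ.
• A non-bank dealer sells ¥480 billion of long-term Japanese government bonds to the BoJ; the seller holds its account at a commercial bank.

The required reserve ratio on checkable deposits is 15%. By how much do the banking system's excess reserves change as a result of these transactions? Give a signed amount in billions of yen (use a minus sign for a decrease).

Government account inflow ¥189 billion: reserves −¥189B, deposits −¥189B.
Asset purchase (from non-banks) ¥480 billion: reserves +¥480B, deposits +¥480B.
Totals: Δreserves = +¥291B, Δdeposits = +¥291B.
Δrequired reserves = 15% × +¥291B = +¥43.65B.
Δexcess reserves = Δreserves − Δrequired = +¥291B − (+¥43.65B) = +¥247.35 billion.

+¥247.35 billion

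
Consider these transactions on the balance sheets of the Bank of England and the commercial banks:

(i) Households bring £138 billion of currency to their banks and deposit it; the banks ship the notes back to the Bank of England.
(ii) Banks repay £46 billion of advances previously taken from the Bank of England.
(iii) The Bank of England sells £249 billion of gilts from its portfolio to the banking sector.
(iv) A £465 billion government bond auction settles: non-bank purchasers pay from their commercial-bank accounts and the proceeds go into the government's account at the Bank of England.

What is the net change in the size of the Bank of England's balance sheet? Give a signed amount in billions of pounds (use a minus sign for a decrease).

-£295 billion

Currency deposit £138 billion: only the composition of liabilities changes → 0.
Discount-window repayment £46 billion: a Bank of England asset is shed → −£46B.
OMO sale (to banks) £249 billion: a Bank of England asset is shed → −£249B.
Government account inflow £465 billion: only the composition of liabilities changes → 0.
Net: 0 − 46 − 249 + 0 = -£295 billion.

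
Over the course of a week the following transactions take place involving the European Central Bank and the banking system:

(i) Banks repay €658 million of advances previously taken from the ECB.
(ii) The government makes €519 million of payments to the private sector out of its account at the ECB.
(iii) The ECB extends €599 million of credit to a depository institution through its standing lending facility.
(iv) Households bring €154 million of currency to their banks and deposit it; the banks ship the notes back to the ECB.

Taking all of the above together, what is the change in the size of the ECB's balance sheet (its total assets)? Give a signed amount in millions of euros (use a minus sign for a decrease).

-€59 million

Discount-window repayment €658 million: an ECB asset is shed → −€658M.
Government spending €519 million: only the composition of liabilities changes → 0.
Discount-window loan €599 million: an ECB asset is acquired → +€599M.
Currency deposit €154 million: only the composition of liabilities changes → 0.
Net: −658 + 0 + 599 + 0 = -€59 million.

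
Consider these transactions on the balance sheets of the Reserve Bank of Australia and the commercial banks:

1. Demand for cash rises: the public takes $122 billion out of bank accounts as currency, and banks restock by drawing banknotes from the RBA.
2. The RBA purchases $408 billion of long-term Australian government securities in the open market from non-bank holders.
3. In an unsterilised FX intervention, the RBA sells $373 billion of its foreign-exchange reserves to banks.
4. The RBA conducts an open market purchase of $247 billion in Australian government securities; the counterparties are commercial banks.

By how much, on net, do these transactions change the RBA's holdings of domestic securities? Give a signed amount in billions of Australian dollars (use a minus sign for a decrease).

+$655 billion

Currency withdrawal $122 billion: the RBA's securities portfolio is untouched → 0.
Asset purchase (from non-banks) $408 billion: securities added to the RBA's portfolio → +$408B.
FX sale $373 billion: the RBA's securities portfolio is untouched → 0.
OMO purchase (from banks) $247 billion: securities added to the RBA's portfolio → +$247B.
Net: 0 + 408 + 0 + 247 = +$655 billion.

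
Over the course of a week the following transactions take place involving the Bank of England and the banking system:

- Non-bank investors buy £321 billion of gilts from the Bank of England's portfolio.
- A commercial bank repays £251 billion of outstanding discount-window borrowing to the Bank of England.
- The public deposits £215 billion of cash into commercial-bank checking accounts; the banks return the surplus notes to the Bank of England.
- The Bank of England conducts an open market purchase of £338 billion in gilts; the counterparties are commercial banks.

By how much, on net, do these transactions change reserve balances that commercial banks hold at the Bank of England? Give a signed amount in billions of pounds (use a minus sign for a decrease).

Asset sale (to non-banks) £321 billion: the non-bank buyers' banks settle from reserves → −£321B.
Discount-window repayment £251 billion: repayment is debited from reserves → −£251B.
Currency deposit £215 billion: returned notes are swapped for reserve credit → +£215B.
OMO purchase (from banks) £338 billion: the Bank of England pays by crediting reserve accounts → +£338B.
Net: −321 − 251 + 215 + 338 = -£19 billion.

-£19 billion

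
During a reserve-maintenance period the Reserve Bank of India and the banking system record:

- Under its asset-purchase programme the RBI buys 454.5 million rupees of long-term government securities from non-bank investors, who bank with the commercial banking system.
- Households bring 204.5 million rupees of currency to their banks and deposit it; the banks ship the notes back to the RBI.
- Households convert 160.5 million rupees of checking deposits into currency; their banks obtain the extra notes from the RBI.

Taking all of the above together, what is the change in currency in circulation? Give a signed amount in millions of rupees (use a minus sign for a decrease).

-44 million

Asset purchase (from non-banks) 454.5 million rupees: no currency enters or leaves circulation → 0.
Currency deposit 204.5 million rupees: notes return to the central bank → −204.5M.
Currency withdrawal 160.5 million rupees: notes leave the central bank → +160.5M.
Net: 0 − 204.5 + 160.5 = -44 million.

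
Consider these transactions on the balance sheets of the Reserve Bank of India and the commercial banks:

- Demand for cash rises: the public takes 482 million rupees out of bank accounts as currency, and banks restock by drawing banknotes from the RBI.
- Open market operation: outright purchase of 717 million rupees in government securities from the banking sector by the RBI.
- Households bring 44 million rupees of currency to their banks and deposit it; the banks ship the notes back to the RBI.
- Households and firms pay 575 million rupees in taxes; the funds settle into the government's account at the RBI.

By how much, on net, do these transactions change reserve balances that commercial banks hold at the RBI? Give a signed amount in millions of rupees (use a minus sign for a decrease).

-296 million

RBI balance sheet:
  Assets:      Securities +717M
  Liabilities: Bank reserves −296M, Currency in circulation +438M, Government deposits +575M
Commercial banking system:
  Assets:      Reserves at CB −296M, Securities −717M
  Liabilities: Checkable deposits −1013M
So the change in reserve balances that commercial banks hold at the RBI is -296 million.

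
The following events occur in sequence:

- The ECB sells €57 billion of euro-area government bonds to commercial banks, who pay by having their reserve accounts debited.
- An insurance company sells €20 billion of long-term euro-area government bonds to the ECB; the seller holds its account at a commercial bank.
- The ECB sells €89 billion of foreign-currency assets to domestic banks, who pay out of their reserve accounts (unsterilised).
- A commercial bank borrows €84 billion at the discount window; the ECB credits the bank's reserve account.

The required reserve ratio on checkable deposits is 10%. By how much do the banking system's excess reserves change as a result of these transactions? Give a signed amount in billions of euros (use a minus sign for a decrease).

OMO sale (to banks) €57 billion: reserves −€57B, deposits 0.
Asset purchase (from non-banks) €20 billion: reserves +€20B, deposits +€20B.
FX sale €89 billion: reserves −€89B, deposits 0.
Discount-window loan €84 billion: reserves +€84B, deposits 0.
Totals: Δreserves = −€42B, Δdeposits = +€20B.
Δrequired reserves = 10% × +€20B = +€2B.
Δexcess reserves = Δreserves − Δrequired = −€42B − (+€2B) = -€44 billion.

-€44 billion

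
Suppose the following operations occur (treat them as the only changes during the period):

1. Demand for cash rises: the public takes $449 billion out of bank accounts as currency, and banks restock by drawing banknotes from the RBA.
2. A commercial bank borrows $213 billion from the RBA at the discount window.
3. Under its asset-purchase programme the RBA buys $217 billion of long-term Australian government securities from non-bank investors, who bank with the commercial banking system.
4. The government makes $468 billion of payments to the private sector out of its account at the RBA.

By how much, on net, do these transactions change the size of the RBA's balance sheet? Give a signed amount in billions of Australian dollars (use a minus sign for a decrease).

+$430 billion

Currency withdrawal $449 billion: only the composition of liabilities changes → 0.
Discount-window loan $213 billion: an RBA asset is acquired → +$213B.
Asset purchase (from non-banks) $217 billion: an RBA asset is acquired → +$217B.
Government spending $468 billion: only the composition of liabilities changes → 0.
Net: 0 + 213 + 217 + 0 = +$430 billion.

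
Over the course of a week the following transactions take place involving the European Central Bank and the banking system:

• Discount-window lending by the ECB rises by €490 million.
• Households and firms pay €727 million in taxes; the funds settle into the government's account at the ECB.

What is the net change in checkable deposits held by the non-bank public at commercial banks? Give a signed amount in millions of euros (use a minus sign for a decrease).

Discount-window loan €490 million: the counterparty is a bank, so public deposits are unchanged → 0.
Government account inflow €727 million: non-bank counterparties' bank balances fall → −€727M.
Net: 0 − 727 = -€727 million.

-€727 million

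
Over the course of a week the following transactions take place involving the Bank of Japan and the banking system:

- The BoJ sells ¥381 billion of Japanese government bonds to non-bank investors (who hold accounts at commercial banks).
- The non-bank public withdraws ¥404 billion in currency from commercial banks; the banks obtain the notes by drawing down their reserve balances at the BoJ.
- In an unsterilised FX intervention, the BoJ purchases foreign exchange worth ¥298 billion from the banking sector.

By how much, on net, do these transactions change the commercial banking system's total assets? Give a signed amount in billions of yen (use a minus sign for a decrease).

-¥785 billion

Asset sale (to non-banks) ¥381 billion: bank balance sheets shrink → −¥381B.
Currency withdrawal ¥404 billion: bank balance sheets shrink → −¥404B.
FX purchase ¥298 billion: just an asset swap on bank balance sheets → 0.
Net: −381 − 404 + 0 = -¥785 billion.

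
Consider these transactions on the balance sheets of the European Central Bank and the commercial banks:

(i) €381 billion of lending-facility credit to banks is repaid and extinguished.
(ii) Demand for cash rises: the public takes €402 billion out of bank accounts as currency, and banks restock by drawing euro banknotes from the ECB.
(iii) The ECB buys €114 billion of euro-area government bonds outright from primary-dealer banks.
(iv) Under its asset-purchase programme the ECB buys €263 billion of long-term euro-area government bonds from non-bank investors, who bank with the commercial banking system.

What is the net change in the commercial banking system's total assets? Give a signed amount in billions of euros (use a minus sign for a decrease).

-€520 billion

Discount-window repayment €381 billion: bank balance sheets shrink → −€381B.
Currency withdrawal €402 billion: bank balance sheets shrink → −€402B.
OMO purchase (from banks) €114 billion: just an asset swap on bank balance sheets → 0.
Asset purchase (from non-banks) €263 billion: bank balance sheets expand → +€263B.
Net: −381 − 402 + 0 + 263 = -€520 billion.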